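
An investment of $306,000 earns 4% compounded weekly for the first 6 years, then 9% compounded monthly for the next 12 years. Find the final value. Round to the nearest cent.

$1,140,774.82

After 6 years at 4%: 306,000 × 1.271131869799 ≈ 388,966.3522.
Then 12 years at 9%: 388,966.3522 × 2.932836773641 ≈ 1,140,774.8213.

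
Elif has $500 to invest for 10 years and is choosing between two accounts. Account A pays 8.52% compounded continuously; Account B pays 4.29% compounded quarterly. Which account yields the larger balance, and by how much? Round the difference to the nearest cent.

Account A, by $406.06

Account A growth factor: e^(0.0852·10) = e^0.852 ≈ 2.344330828; balance ≈ 1,172.1654.
Account B growth factor: (1 + 0.010725)^40 ≈ 1.53221715; balance ≈ 766.1086.
Account A is larger by 406.0568.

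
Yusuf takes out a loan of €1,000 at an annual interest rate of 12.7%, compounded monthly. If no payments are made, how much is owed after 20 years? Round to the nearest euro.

€12,512

Growth factor = (1 + 0.127/12)^240 ≈ 12.511562951.
A ≈ 1,000 × 12.511562951 ≈ 12,511.5630.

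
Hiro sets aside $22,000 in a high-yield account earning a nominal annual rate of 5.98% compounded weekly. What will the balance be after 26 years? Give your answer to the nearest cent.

$104,058.07

Periodic rate = 5.98%/52 = 0.00115; periods = 52·26 = 1352.
A = 22,000·(1 + 0.00115)^1352 ≈ 22,000·4.72991236485 ≈ 104,058.0720.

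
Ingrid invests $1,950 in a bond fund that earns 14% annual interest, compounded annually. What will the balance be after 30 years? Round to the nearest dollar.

Growth factor = (1 + 0.14)^30 ≈ 50.950158583.
A ≈ 1,950 × 50.950158583 ≈ 99,352.8092.

$99,353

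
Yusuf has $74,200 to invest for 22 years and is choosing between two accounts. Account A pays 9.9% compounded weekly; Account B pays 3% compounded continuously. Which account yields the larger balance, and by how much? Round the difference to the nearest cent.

Account A growth factor: (1 + 0.099/52)^1144 ≈ 8.81036914074; balance ≈ 653,729.3902.
Account B growth factor: e^(0.03·22) = e^0.66 ≈ 1.9347923344; balance ≈ 143,561.5912.
Account A is larger by 510,167.7990.

Account A, by $510,167.80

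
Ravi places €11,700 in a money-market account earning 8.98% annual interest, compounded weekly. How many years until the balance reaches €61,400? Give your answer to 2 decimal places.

(1 + 0.00172692)^(52t) = 61,400/11,700 = 5.2479.
52t·ln(1 + 0.00172692) = ln(5.2479); 52t = 1.6578/0.00172543 ≈ 960.8141.
t ≈ 18.4772 years.

18.48 years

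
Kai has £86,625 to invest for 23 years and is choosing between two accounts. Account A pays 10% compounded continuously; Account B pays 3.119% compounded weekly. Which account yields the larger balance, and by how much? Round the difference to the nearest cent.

A: e^(0.1·23) = e^2.3 ≈ 9.97418245481, so 86,625 × 9.97418245481 ≈ 864,013.5551.
B: (1 + 0.03119/52)^1196 ≈ 2.04859653981, so 86,625 × 2.04859653981 ≈ 177,459.6753.
Difference ≈ 686,553.8799 in favor of A.

Account A, by £686,553.88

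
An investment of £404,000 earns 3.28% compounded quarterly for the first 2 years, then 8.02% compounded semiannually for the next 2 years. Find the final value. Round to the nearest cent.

Phase 1: 404,000·(1 + 0.0082)^8 ≈ 431,275.6217.
Phase 2: 431,275.6217·(1 + 0.0401)^4 ≈ 504,725.5564.

£504,725.56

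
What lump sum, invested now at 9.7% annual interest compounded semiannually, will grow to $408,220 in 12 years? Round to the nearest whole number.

$130,994

Growth factor = (1 + 0.0485)^24 ≈ 3.11632278642.
P = 408,220/3.11632278642 ≈ 130,994.1325.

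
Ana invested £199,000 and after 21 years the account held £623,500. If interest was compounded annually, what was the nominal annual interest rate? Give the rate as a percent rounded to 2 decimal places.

5.59%

The 21-period growth factor is 623,500/199,000 = 3.13317.
r = 3.13317^(1/21) − 1 ≈ 0.055889, i.e. 5.58890%.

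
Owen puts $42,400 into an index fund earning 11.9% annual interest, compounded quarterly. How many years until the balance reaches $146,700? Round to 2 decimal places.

We need (1 + 0.02975)^(4t) = 3.4599, so 4t = ln 3.4599 / ln 1.02975 ≈ 42.3400.
t ≈ 42.3400/4 = 10.5850 years.

10.58 years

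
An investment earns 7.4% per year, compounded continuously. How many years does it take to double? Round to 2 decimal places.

e^(0.074t) = 2, so 0.074t = ln 2 ≈ 0.69315.
t ≈ 0.69315/0.074 ≈ 9.3669.

9.37 years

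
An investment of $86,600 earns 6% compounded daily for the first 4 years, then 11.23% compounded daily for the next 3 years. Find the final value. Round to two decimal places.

After 4 years at 6%: 86,600 × 1.27122407662 ≈ 110,088.0050.
Then 3 years at 11.23%: 110,088.0050 × 1.40052642445 ≈ 154,181.1601.

$154,181.16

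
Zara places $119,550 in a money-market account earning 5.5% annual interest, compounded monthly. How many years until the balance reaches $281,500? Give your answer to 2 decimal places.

15.61 years

We need (1 + 0.00458333)^(12t) = 2.3547, so 12t = ln 2.3547 / ln 1.004583 ≈ 187.2783.
t ≈ 187.2783/12 = 15.6065 years.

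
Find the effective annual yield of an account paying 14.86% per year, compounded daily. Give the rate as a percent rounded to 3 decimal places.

16.017%

EAR = (1 + 14.86%/365)^365 − 1 = (1 + 0.000407123)^365 − 1.
(1 + 0.000407123)^365 ≈ 1.160174, so EAR ≈ 16.01737%.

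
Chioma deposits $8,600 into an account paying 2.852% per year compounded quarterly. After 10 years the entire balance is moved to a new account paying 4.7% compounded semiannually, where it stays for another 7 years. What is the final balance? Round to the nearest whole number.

$15,818

Phase 1: 8,600·(1 + 0.00713)^40 ≈ 11,426.6720.
Phase 2: 11,426.6720·(1 + 0.0235)^14 ≈ 15,817.9289.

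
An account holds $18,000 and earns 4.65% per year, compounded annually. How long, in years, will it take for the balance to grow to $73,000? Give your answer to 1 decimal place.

30.8 years

We need (1 + 0.0465)^t = 4.0556, so t = ln 4.0556 / ln 1.0465 ≈ 30.8042.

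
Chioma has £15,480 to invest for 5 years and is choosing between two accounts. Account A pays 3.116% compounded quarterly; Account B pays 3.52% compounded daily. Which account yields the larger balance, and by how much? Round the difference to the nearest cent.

A: (1 + 0.00779)^20 ≈ 1.1678871858, so 15,480 × 1.1678871858 ≈ 18,078.8936.
B: (1 + 0.0352/365)^1825 ≈ 1.1924279396, so 15,480 × 1.1924279396 ≈ 18,458.7845.
Difference ≈ 379.8909 in favor of B.

Account B, by £379.89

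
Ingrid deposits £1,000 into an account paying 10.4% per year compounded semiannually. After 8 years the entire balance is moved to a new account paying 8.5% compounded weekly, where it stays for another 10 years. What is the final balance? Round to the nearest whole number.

£5,261

After 8 years at 10.4%: 1,000 × 2.250359158 ≈ 2,250.3592.
Then 10 years at 8.5%: 2,250.3592 × 2.338023805 ≈ 5,261.3933.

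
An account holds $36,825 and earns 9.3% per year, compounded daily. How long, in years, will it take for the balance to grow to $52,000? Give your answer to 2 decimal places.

We need (1 + 0.000254795)^(365t) = 1.4121, so 365t = ln 1.4121 / ln 1.000255 ≈ 1354.4668.
t ≈ 1354.4668/365 = 3.7109 years.

3.71 years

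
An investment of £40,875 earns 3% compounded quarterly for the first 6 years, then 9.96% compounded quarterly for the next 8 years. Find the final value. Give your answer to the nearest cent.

£107,435.27

Phase 1: 40,875·(1 + 0.0075)^24 ≈ 48,903.4030.
Phase 2: 48,903.4030·(1 + 0.0249)^32 ≈ 107,435.2655.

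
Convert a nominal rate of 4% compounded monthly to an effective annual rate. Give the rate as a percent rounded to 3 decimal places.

One year is 12 periods at 0.00333333 each: (1 + 0.00333333)^12 ≈ 1.040742.
EAR = 1.040742 − 1 ≈ 4.07415%.

4.074%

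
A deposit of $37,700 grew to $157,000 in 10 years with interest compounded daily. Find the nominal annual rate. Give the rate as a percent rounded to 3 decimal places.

(1 + r/365)^3650 = 157,000/37,700 = 4.16446.
1 + r/365 = 4.16446^(1/3650) ≈ 1.000391, so r/365 ≈ 0.000390922.
r ≈ 365·0.000390922 = 14.26865%.

14.269%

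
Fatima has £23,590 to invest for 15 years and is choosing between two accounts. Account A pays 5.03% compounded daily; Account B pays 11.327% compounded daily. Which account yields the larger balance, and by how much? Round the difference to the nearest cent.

A: (1 + 0.0503/365)^5475 ≈ 2.1264374412, so 23,590 × 2.1264374412 ≈ 50,162.6592.
B: (1 + 0.11327/365)^5475 ≈ 5.46730836155, so 23,590 × 5.46730836155 ≈ 128,973.8042.
Difference ≈ 78,811.1450 in favor of B.

Account B, by £78,811.15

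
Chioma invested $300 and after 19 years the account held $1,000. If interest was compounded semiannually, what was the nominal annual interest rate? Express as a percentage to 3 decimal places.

The 38-period growth factor is 1,000/300 = 3.33333.
r/2 = 3.33333^(1/38) − 1 ≈ 0.0321908, so r ≈ 2·0.0321908 = 6.43815%.

6.438%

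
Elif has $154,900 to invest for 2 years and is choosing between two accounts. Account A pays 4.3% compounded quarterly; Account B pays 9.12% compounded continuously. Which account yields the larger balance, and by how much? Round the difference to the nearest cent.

A: (1 + 0.01075)^8 ≈ 1.08930626154, so 154,900 × 1.08930626154 ≈ 168,733.5399.
B: e^(0.0912·2) = e^0.1824 ≈ 1.20009413554, so 154,900 × 1.20009413554 ≈ 185,894.5816.
Difference ≈ 17,161.0417 in favor of B.

Account B, by $17,161.04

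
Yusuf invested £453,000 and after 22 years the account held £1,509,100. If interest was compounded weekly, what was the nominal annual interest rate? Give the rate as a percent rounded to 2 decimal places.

5.47%

The 1144-period growth factor is 1,509,100/453,000 = 3.33135.
r/52 = 3.33135^(1/1144) − 1 ≈ 0.00105246, so r ≈ 52·0.00105246 = 5.47277%.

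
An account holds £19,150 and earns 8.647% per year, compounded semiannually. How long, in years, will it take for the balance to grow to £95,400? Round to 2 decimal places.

We need (1 + 0.043235)^(2t) = 4.9817, so 2t = ln 4.9817 / ln 1.043235 ≈ 37.9379.
t ≈ 37.9379/2 = 18.9689 years.

18.97 years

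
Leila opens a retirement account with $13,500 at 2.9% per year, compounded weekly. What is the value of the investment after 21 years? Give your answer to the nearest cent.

Growth factor = (1 + 0.029/52)^1092 ≈ 1.8382798051.
A ≈ 13,500 × 1.8382798051 ≈ 24,816.7774.

$24,816.78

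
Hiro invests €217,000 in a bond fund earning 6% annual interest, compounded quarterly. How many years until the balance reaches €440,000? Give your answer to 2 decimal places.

11.87 years

(1 + 0.015)^(4t) = 440,000/217,000 = 2.0276.
4t·ln(1 + 0.015) = ln(2.0276); 4t = 0.70688/0.0148886 ≈ 47.4777.
t ≈ 11.8694 years.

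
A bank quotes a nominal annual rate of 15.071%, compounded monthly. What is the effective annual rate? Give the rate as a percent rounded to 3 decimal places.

16.157%

One year is 12 periods at 0.0125592 each: (1 + 0.0125592)^12 ≈ 1.161569.
EAR = 1.161569 − 1 ≈ 16.15687%.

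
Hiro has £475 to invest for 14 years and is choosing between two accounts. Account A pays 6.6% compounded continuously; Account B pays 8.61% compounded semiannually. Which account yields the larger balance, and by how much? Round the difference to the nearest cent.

Account B, by £349.41

A: e^(0.066·14) = e^0.924 ≈ 2.519347653, so 475 × 2.519347653 ≈ 1,196.6901.
B: (1 + 0.04305)^28 ≈ 3.254944348, so 475 × 3.254944348 ≈ 1,546.0986.
Difference ≈ 349.4084 in favor of B.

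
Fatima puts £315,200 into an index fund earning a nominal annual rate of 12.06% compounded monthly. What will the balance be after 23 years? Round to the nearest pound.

£4,979,883

Periodic rate = 12.06%/12 = 0.01005; periods = 12·23 = 276.
A = 315,200·(1 + 0.01005)^276 ≈ 315,200·15.79912160109 ≈ 4,979,883.1287.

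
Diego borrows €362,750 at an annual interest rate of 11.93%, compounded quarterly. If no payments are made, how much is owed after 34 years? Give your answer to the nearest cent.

€19,743,946.90

Growth factor = (1 + 0.029825)^136 ≈ 54.428523503353.
A ≈ 362,750 × 54.428523503353 ≈ 19,743,946.9008.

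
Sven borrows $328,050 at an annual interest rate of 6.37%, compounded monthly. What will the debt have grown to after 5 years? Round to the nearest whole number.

$450,710

Periodic rate = 6.37%/12 = 0.00530833; periods = 12·5 = 60.
A = 328,050·(1 + 0.0637/12)^60 ≈ 328,050·1.37390579336 ≈ 450,709.7955.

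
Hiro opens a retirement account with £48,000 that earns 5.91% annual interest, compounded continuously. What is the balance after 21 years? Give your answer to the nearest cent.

£166,052.00

A = P·e^(rt) = 48,000·e^(0.0591·21) = 48,000·e^1.2411.
e^1.2411 ≈ 3.45941673099, so A ≈ 166,052.0031.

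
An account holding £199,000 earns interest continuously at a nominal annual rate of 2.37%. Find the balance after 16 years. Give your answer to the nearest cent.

A = P·e^(rt) = 199,000·e^(0.0237·16) = 199,000·e^0.3792.
e^0.3792 ≈ 1.46111522957, so A ≈ 290,761.9307.

£290,761.93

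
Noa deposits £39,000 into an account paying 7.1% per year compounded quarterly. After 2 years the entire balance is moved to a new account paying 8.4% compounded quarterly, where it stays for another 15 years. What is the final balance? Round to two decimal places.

Phase 1: 39,000·(1 + 0.01775)^8 ≈ 44,894.5368.
Phase 2: 44,894.5368·(1 + 0.021)^60 ≈ 156,220.4990.

£156,220.50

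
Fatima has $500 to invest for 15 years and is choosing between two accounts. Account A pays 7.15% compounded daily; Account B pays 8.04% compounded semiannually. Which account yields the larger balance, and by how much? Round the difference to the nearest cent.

Account A growth factor: (1 + 0.0715/365)^5475 ≈ 2.922370107; balance ≈ 1,461.1851.
Account B growth factor: (1 + 0.0402)^30 ≈ 3.26216169; balance ≈ 1,631.0808.
Account B is larger by 169.8958.

Account B, by $169.90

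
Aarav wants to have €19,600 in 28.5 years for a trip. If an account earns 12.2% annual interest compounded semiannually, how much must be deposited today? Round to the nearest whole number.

Growth factor = (1 + 0.061)^57 ≈ 29.226504882.
P = 19,600/29.226504882 ≈ 670.6242.

€671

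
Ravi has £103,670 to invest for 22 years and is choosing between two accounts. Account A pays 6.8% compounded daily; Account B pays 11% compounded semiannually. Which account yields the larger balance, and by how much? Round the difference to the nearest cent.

Account B, by £630,657.84

Account A growth factor: (1 + 0.068/365)^8030 ≈ 4.46317619484; balance ≈ 462,697.4761.
Account B growth factor: (1 + 0.055)^44 ≈ 10.54649676758; balance ≈ 1,093,355.3199.
Account B is larger by 630,657.8438.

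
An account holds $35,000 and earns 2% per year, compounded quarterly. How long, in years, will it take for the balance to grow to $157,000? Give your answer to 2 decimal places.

75.23 years

(1 + 0.005)^(4t) = 157,000/35,000 = 4.4857.
4t·ln(1 + 0.005) = ln(4.4857); 4t = 1.5009/0.00498754 ≈ 300.9294.
t ≈ 75.2323 years.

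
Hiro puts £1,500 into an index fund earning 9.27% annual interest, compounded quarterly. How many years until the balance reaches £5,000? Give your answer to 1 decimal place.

13.1 years

We need (1 + 0.023175)^(4t) = 3.3333, so 4t = ln 3.3333 / ln 1.023175 ≈ 52.5510.
t ≈ 52.5510/4 = 13.1378 years.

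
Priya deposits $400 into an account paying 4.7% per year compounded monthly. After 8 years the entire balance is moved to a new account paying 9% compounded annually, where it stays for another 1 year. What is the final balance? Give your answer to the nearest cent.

Phase 1: 400·(1 + 0.047/12)^96 ≈ 582.1512.
Phase 2: 582.1512·(1 + 0.09)^1 ≈ 634.5448.

$634.54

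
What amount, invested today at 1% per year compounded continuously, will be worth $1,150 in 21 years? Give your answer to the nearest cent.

P = A·e^(−rt) = 1,150·e^(−0.21).
e^(−0.21) ≈ 0.810584246, so P ≈ 932.1719.

$932.17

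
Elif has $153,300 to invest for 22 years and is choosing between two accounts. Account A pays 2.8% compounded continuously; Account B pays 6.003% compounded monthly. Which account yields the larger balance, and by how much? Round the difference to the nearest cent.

Account A growth factor: e^(0.028·22) = e^0.616 ≈ 1.85150718129; balance ≈ 283,836.0509.
Account B growth factor: (1 + 0.0050025)^264 ≈ 3.73358043174; balance ≈ 572,357.8802.
Account B is larger by 288,521.8293.

Account B, by $288,521.83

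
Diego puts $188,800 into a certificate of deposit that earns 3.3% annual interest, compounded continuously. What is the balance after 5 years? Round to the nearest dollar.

A = P·e^(rt) = 188,800·e^(0.033·5) = 188,800·e^0.165.
e^0.165 ≈ 1.17939311871, so A ≈ 222,669.4208.

$222,669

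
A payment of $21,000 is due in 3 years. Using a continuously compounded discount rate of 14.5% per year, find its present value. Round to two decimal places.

$13,592.56

P = A·e^(−rt) = 21,000·e^(−0.435).
e^(−0.435) ≈ 0.64726466708, so P ≈ 13,592.5580.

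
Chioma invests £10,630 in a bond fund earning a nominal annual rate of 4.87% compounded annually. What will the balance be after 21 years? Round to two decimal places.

Growth factor = (1 + 0.0487)^21 ≈ 2.7144173845.
A ≈ 10,630 × 2.7144173845 ≈ 28,854.2568.

£28,854.26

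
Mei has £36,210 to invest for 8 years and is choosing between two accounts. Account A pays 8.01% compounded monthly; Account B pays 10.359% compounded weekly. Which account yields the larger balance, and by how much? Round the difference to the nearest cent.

A: (1 + 0.006675)^96 ≈ 1.8939617509, so 36,210 × 1.8939617509 ≈ 68,580.3550.
B: (1 + 0.10359/52)^416 ≈ 2.2884978502, so 36,210 × 2.2884978502 ≈ 82,866.5072.
Difference ≈ 14,286.1522 in favor of B.

Account B, by £14,286.15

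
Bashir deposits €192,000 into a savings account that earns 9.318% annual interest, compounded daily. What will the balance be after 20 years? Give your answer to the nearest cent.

€1,237,511.19

Growth factor = (1 + 0.09318/365)^7300 ≈ 6.445370772401.
A ≈ 192,000 × 6.445370772401 ≈ 1,237,511.1883.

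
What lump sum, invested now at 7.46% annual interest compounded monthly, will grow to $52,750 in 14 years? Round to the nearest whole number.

$18,623

Periodic rate = 7.46%/12 = 0.00621667; 168 periods.
P = 52,750/(1 + 0.0746/12)^168 ≈ 52,750/2.8325207754 ≈ 18,622.9879.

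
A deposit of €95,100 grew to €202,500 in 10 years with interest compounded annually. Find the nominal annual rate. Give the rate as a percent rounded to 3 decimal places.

(1 + r)^10 = 202,500/95,100 = 2.12934.
1 + r = 2.12934^(1/10) ≈ 1.078511, so r ≈ 0.0785107.
r ≈ 7.85107%.

7.851%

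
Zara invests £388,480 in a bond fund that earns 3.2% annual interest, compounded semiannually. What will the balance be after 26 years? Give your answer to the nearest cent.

£886,832.25

Growth factor = (1 + 0.016)^52 ≈ 2.28282601596.
A ≈ 388,480 × 2.28282601596 ≈ 886,832.2507.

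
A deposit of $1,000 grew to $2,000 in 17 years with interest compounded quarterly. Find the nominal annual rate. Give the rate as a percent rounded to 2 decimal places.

4.10%

The 68-period growth factor is 2,000/1,000 = 2.
r/4 = 2^(1/68) − 1 ≈ 0.0102455, so r ≈ 4·0.0102455 = 4.09819%.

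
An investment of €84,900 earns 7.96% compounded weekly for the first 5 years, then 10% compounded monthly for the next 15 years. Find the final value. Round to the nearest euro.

After 5 years at 7.96%: 84,900 × 1.4883910249 ≈ 126,364.3980.
Then 15 years at 10%: 126,364.3980 × 4.45391955173 ≈ 562,816.8630.

€562,817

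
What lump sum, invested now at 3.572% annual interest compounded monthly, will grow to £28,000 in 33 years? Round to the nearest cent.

Periodic rate = 3.572%/12 = 0.00297667; 396 periods.
P = 28,000/(1 + 0.03572/12)^396 ≈ 28,000/3.2446551909 ≈ 8,629.5764.

£8,629.58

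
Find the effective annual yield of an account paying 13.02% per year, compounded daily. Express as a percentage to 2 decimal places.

13.90%

EAR = (1 + 13.02%/365)^365 − 1 = (1 + 0.000356712)^365 − 1.
(1 + 0.000356712)^365 ≈ 1.13903, so EAR ≈ 13.90297%.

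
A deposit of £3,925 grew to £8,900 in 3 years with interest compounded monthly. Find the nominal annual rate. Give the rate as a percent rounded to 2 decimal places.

(1 + r/12)^36 = 8,900/3,925 = 2.26752.
1 + r/12 = 2.26752^(1/36) ≈ 1.023002, so r/12 ≈ 0.0230018.
r ≈ 12·0.0230018 = 27.60216%.

27.60%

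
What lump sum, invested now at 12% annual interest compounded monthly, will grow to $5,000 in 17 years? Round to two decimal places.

Periodic rate = 12%/12 = 0.01; 204 periods.
P = 5,000/(1 + 0.01)^204 ≈ 5,000/7.613077514 ≈ 656.7646.

$656.76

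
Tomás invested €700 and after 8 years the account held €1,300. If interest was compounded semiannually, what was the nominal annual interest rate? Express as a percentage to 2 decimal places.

7.89%

The 16-period growth factor is 1,300/700 = 1.85714.
r/2 = 1.85714^(1/16) − 1 ≈ 0.0394482, so r ≈ 2·0.0394482 = 7.88963%.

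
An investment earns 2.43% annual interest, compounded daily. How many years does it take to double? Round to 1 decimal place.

(1 + 0.0000665753)^(365t) = 2.
365t = ln 2 / ln(1 + 0.0000665753) ≈ 0.69315/6.65731e-05 ≈ 10411.8166.
t ≈ 28.5255.

28.5 years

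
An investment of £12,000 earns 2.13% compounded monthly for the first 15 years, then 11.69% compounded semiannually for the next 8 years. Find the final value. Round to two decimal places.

After 15 years at 2.13%: 12,000 × 1.376049591 ≈ 16,512.5951.
Then 8 years at 11.69%: 16,512.5951 × 2.4815644332 ≈ 40,977.0687.

£40,977.07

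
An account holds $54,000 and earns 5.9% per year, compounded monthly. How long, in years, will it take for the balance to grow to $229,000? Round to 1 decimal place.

We need (1 + 0.00491667)^(12t) = 4.2407, so 12t = ln 4.2407 / ln 1.004917 ≈ 294.5668.
t ≈ 294.5668/12 = 24.5472 years.

24.5 years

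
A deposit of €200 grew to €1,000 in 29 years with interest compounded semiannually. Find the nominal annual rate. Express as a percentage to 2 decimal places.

5.63%

The 58-period growth factor is 1,000/200 = 5.
r/2 = 5^(1/58) − 1 ≈ 0.0281375, so r ≈ 2·0.0281375 = 5.62750%.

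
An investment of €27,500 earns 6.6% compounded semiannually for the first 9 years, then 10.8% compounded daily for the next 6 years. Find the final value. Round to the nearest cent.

€94,301.73

Phase 1: 27,500·(1 + 0.033)^18 ≈ 49,333.1085.
Phase 2: 49,333.1085·(1 + 0.108/365)^2190 ≈ 94,301.7340.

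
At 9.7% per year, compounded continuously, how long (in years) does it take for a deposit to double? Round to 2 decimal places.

7.15 years

e^(0.097t) = 2, so 0.097t = ln 2 ≈ 0.69315.
t ≈ 0.69315/0.097 ≈ 7.1458.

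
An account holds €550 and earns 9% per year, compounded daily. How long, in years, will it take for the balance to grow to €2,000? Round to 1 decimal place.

(1 + 0.000246575)^(365t) = 2,000/550 = 3.6364.
365t·ln(1 + 0.000246575) = ln(3.6364); 365t = 1.291/0.000246545 ≈ 5236.3035.
t ≈ 14.3460 years.

14.3 years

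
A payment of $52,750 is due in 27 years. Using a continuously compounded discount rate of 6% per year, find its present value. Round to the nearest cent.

P = A·e^(−rt) = 52,750·e^(−1.62).
e^(−1.62) ≈ 0.19789869908, so P ≈ 10,439.1564.

$10,439.16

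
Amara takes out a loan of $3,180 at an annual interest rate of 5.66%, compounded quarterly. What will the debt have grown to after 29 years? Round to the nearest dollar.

Periodic rate = 5.66%/4 = 0.01415; periods = 4·29 = 116.
A = 3,180·(1 + 0.01415)^116 ≈ 3,180·5.10334136 ≈ 16,228.6255.

$16,229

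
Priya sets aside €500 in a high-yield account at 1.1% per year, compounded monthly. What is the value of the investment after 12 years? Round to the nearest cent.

€570.52

Growth factor = (1 + 0.011/12)^144 ≈ 1.14103933.
A ≈ 500 × 1.14103933 ≈ 570.5197.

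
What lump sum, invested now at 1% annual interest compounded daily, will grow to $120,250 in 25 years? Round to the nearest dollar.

$93,651

Periodic rate = 1%/365 = 0.0000273973; 9125 periods.
P = 120,250/(1 + 0.01/365)^9125 ≈ 120,250/1.28402101943 ≈ 93,651.1149.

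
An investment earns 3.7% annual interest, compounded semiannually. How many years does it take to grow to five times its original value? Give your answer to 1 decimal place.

43.9 years

(1 + 0.0185)^(2t) = 5.
2t = ln 5 / ln(1 + 0.0185) ≈ 1.6094/0.018331 ≈ 87.7989.
t ≈ 43.8995.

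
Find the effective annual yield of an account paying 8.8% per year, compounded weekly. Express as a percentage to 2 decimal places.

EAR = (1 + 8.8%/52)^52 − 1 = (1 + 0.00169231)^52 − 1.
(1 + 0.00169231)^52 ≈ 1.091907, so EAR ≈ 9.19069%.

9.19%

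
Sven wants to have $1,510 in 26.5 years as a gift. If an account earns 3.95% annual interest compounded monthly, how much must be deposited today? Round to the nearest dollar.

Periodic rate = 3.95%/12 = 0.00329167; 318 periods.
P = 1,510/(1 + 0.0395/12)^318 ≈ 1,510/2.843486657 ≈ 531.0382.

$531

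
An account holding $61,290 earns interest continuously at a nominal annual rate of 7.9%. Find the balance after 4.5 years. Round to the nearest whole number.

$87,454

A = P·e^(rt) = 61,290·e^(0.079·4.5) = 61,290·e^0.3555.
e^0.3555 ≈ 1.4268939229, so A ≈ 87,454.3285.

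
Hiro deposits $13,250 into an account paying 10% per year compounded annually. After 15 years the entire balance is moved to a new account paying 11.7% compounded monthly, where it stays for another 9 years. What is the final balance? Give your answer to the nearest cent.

Phase 1: 13,250·(1 + 0.1)^15 ≈ 55,348.5382.
Phase 2: 55,348.5382·(1 + 0.00975)^108 ≈ 157,834.9709.

$157,834.97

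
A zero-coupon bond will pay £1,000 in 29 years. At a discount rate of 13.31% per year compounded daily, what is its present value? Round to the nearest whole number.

£21

Periodic rate = 13.31%/365 = 0.000364658; 10585 periods.
P = 1,000/(1 + 0.1331/365)^10585 ≈ 1,000/47.4272235 ≈ 21.0849.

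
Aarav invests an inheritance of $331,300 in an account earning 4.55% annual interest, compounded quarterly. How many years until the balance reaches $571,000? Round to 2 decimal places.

We need (1 + 0.011375)^(4t) = 1.7235, so 4t = ln 1.7235 / ln 1.011375 ≈ 48.1279.
t ≈ 48.1279/4 = 12.0320 years.

12.03 years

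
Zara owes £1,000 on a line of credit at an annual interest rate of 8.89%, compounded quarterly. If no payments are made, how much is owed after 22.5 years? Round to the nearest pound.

£7,231

Growth factor = (1 + 0.022225)^90 ≈ 7.230774616.
A ≈ 1,000 × 7.230774616 ≈ 7,230.7746.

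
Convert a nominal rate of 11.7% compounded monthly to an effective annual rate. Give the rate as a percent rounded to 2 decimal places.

One year is 12 periods at 0.00975 each: (1 + 0.00975)^12 ≈ 1.123483.
EAR = 1.123483 − 1 ≈ 12.34826%.

12.35%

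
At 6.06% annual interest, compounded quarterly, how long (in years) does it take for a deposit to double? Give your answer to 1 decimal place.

(1 + 0.01515)^(4t) = 2.
4t = ln 2 / ln(1 + 0.01515) ≈ 0.69315/0.0150364 ≈ 46.0980.
t ≈ 11.5245.

11.5 years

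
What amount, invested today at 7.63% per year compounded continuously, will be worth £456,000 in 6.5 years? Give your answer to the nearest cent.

£277,700.39

P = A·e^(−rt) = 456,000·e^(−0.49595).
e^(−0.49595) ≈ 0.608992089916, so P ≈ 277,700.3930.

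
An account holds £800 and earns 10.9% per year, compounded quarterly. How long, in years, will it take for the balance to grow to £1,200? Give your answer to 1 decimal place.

3.8 years

(1 + 0.02725)^(4t) = 1,200/800 = 1.5.
4t·ln(1 + 0.02725) = ln(1.5); 4t = 0.40547/0.0268853 ≈ 15.0813.
t ≈ 3.7703 years.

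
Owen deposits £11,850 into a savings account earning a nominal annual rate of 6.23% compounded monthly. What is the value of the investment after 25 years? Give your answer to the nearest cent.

Periodic rate = 6.23%/12 = 0.00519167; periods = 12·25 = 300.
A = 11,850·(1 + 0.0623/12)^300 ≈ 11,850·4.7278517726 ≈ 56,025.0435.

£56,025.04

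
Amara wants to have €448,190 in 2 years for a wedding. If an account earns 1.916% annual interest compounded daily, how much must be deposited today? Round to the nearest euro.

€431,341

Periodic rate = 1.916%/365 = 0.0000524932; 730 periods.
P = 448,190/(1 + 0.01916/365)^730 ≈ 448,190/1.03906263504 ≈ 431,340.6958.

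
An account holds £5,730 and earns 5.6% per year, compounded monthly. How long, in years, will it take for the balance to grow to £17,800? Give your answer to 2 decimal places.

20.29 years

(1 + 0.00466667)^(12t) = 17,800/5,730 = 3.1065.
12t·ln(1 + 0.00466667) = ln(3.1065); 12t = 1.1335/0.00465581 ≈ 243.4555.
t ≈ 20.2880 years.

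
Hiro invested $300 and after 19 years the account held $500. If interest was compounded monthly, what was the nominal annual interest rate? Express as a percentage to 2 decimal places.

The 228-period growth factor is 500/300 = 1.66667.
r/12 = 1.66667^(1/228) − 1 ≈ 0.00224297, so r ≈ 12·0.00224297 = 2.69157%.

2.69%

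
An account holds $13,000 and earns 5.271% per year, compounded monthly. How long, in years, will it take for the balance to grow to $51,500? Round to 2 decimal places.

26.17 years

(1 + 0.0043925)^(12t) = 51,500/13,000 = 3.9615.
12t·ln(1 + 0.0043925) = ln(3.9615); 12t = 1.3766/0.00438288 ≈ 314.0930.
t ≈ 26.1744 years.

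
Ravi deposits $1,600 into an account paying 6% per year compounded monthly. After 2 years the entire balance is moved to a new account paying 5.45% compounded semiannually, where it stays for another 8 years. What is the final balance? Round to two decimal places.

$2,772.83

Phase 1: 1,600·(1 + 0.005)^24 ≈ 1,803.4556.
Phase 2: 1,803.4556·(1 + 0.02725)^16 ≈ 2,772.8340.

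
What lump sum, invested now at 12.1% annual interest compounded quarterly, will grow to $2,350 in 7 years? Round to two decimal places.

$1,020.17

Periodic rate = 12.1%/4 = 0.03025; 28 periods.
P = 2,350/(1 + 0.03025)^28 ≈ 2,350/2.303527756 ≈ 1,020.1744.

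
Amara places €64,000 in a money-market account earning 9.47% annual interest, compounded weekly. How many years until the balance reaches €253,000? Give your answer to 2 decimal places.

We need (1 + 0.00182115)^(52t) = 3.9531, so 52t = ln 3.9531 / ln 1.001821 ≈ 755.4319.
t ≈ 755.4319/52 = 14.5275 years.

14.53 years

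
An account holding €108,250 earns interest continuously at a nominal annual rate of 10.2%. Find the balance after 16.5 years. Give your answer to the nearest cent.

A = P·e^(rt) = 108,250·e^(0.102·16.5) = 108,250·e^1.683.
e^1.683 ≈ 5.3816768082, so A ≈ 582,566.5145.

€582,566.51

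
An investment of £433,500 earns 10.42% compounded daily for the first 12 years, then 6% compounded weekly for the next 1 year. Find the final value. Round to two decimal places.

Phase 1: 433,500·(1 + 0.1042/365)^4380 ≈ 1,513,398.9318.
Phase 2: 1,513,398.9318·(1 + 0.06/52)^52 ≈ 1,606,926.7127.

£1,606,926.71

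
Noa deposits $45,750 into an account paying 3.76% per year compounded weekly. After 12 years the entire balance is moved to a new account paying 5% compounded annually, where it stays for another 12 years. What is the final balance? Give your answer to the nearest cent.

$128,986.88

After 12 years at 3.76%: 45,750 × 1.56993929411 ≈ 71,824.7227.
Then 12 years at 5%: 71,824.7227 × 1.79585632602 ≈ 128,986.8826.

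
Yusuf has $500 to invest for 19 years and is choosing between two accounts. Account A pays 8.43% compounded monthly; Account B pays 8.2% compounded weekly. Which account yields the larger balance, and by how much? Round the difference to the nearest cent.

Account A growth factor: (1 + 0.007025)^228 ≈ 4.933754396; balance ≈ 2,466.8772.
Account B growth factor: (1 + 0.082/52)^988 ≈ 4.743488649; balance ≈ 2,371.7443.
Account A is larger by 95.1329.

Account A, by $95.13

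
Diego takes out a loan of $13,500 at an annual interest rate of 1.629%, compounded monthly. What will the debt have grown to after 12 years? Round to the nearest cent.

Growth factor = (1 + 0.0013575)^144 ≈ 1.215733305.
A ≈ 13,500 × 1.215733305 ≈ 16,412.3996.

$16,412.40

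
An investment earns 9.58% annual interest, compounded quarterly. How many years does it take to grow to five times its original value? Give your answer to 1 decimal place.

17.0 years

(1 + 0.02395)^(4t) = 5.
4t = ln 5 / ln(1 + 0.02395) ≈ 1.6094/0.0236677 ≈ 68.0015.
t ≈ 17.0004.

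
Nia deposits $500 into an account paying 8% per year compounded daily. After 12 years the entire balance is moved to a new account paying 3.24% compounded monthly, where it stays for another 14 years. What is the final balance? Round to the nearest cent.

$2,053.89

After 12 years at 8%: 500 × 2.611421763 ≈ 1,305.7109.
Then 14 years at 3.24%: 1,305.7109 × 1.573006474 ≈ 2,053.8917.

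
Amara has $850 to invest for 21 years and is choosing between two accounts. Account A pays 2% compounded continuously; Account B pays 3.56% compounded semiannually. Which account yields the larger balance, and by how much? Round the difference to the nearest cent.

Account B, by $489.70

Account A growth factor: e^(0.02·21) = e^0.42 ≈ 1.521961556; balance ≈ 1,293.6673.
Account B growth factor: (1 + 0.0178)^42 ≈ 2.098083433; balance ≈ 1,783.3709.
Account B is larger by 489.7036.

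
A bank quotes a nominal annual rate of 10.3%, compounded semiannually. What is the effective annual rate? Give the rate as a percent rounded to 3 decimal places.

One year is 2 periods at 0.0515 each: (1 + 0.0515)^2 ≈ 1.105652.
EAR = 1.105652 − 1 ≈ 10.56523%.

10.565%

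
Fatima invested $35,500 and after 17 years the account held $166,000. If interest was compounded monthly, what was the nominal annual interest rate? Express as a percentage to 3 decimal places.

(1 + r/12)^204 = 166,000/35,500 = 4.67606.
1 + r/12 = 4.67606^(1/204) ≈ 1.00759, so r/12 ≈ 0.00758971.
r ≈ 12·0.00758971 = 9.10765%.

9.108%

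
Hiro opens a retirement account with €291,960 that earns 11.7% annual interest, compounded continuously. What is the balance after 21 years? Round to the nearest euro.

A = P·e^(rt) = 291,960·e^(0.117·21) = 291,960·e^2.457.
e^2.457 ≈ 11.66974972438, so A ≈ 3,407,100.1295.

€3,407,100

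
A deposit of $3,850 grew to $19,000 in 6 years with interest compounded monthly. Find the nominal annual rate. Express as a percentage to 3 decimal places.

26.903%

The 72-period growth factor is 19,000/3,850 = 4.93506.
r/12 = 4.93506^(1/72) − 1 ≈ 0.0224194, so r ≈ 12·0.0224194 = 26.90324%.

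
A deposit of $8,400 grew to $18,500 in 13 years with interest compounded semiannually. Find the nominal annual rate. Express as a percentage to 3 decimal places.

6.167%

The 26-period growth factor is 18,500/8,400 = 2.20238.
r/2 = 2.20238^(1/26) − 1 ≈ 0.0308327, so r ≈ 2·0.0308327 = 6.16653%.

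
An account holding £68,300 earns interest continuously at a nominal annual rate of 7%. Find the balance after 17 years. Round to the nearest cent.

£224,507.65

A = P·e^(rt) = 68,300·e^(0.07·17) = 68,300·e^1.19.
e^1.19 ≈ 3.28708120738, so A ≈ 224,507.6465.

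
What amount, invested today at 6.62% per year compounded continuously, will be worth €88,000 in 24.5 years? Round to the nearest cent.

P = A·e^(−rt) = 88,000·e^(−1.6219).
e^(−1.6219) ≈ 0.19752304854, so P ≈ 17,382.0283.

€17,382.03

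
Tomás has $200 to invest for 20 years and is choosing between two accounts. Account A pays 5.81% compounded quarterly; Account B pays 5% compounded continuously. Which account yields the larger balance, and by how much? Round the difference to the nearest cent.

Account A, by $90.29

A: (1 + 0.014525)^80 ≈ 3.16971543, so 200 × 3.16971543 ≈ 633.9431.
B: e^(0.05·20) = e^1 ≈ 2.71828183, so 200 × 2.71828183 ≈ 543.6564.
Difference ≈ 90.2867 in favor of A.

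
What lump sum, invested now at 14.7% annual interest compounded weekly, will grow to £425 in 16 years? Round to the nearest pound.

Growth factor = (1 + 0.147/52)^832 ≈ 10.4717567.
P = 425/10.4717567 ≈ 40.5854.

£41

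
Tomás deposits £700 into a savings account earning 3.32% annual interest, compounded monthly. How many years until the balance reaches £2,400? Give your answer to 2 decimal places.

37.16 years

We need (1 + 0.00276667)^(12t) = 3.4286, so 12t = ln 3.4286 / ln 1.002767 ≈ 445.9689.
t ≈ 445.9689/12 = 37.1641 years.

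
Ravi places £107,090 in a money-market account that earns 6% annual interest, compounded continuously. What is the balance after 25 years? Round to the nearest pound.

£479,944

A = P·e^(rt) = 107,090·e^(0.06·25) = 107,090·e^1.5.
e^1.5 ≈ 4.48168907034, so A ≈ 479,944.0825.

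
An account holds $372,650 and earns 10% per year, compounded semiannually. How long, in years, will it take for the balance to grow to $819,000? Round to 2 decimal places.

8.07 years

(1 + 0.05)^(2t) = 819,000/372,650 = 2.1978.
2t·ln(1 + 0.05) = ln(2.1978); 2t = 0.78744/0.0487902 ≈ 16.1394.
t ≈ 8.0697 years.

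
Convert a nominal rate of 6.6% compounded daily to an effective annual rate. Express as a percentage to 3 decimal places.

6.822%

One year is 365 periods at 0.000180822 each: (1 + 0.000180822)^365 ≈ 1.06822.
EAR = 1.06822 − 1 ≈ 6.82203%.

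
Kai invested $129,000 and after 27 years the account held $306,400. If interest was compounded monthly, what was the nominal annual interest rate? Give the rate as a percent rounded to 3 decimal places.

3.208%

The 324-period growth factor is 306,400/129,000 = 2.37519.
r/12 = 2.37519^(1/324) − 1 ≈ 0.00267356, so r ≈ 12·0.00267356 = 3.20828%.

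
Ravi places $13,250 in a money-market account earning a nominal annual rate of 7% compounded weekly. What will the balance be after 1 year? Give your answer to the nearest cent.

$14,210.06

Periodic rate = 7%/52 = 0.00134615; periods = 52·1 = 52.
A = 13,250·(1 + 0.07/52)^52 ≈ 13,250·1.0724576961 ≈ 14,210.0645.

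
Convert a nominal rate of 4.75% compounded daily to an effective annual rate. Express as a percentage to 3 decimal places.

EAR = (1 + 4.75%/365)^365 − 1 = (1 + 0.000130137)^365 − 1.
(1 + 0.000130137)^365 ≈ 1.048643, so EAR ≈ 4.86430%.

4.864%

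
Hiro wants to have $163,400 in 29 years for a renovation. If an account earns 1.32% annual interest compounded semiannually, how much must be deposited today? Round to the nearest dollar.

$111,571

Growth factor = (1 + 0.0066)^58 ≈ 1.46454159767.
P = 163,400/1.46454159767 ≈ 111,570.7470.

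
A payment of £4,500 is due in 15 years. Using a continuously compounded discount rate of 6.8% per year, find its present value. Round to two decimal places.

£1,622.68

P = A·e^(−rt) = 4,500·e^(−1.02).
e^(−1.02) ≈ 0.3605949402, so P ≈ 1,622.6772.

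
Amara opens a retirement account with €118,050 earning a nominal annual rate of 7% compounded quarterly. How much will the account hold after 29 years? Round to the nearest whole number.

Periodic rate = 7%/4 = 0.0175; periods = 4·29 = 116.
A = 118,050·(1 + 0.0175)^116 ≈ 118,050·7.4815653899 ≈ 883,198.7943.

€883,199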